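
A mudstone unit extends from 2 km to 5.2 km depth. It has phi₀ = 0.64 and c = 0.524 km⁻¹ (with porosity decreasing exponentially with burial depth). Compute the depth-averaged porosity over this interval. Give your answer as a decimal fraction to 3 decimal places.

0.109

⟨phi⟩ = (1/(d₂−d₁)) ∫ phi₀ e^(−cd) dd = phi₀·(e^(−c·d₁) − e^(−c·d₂)) / (c·(d₂−d₁))
e^(−0.524×2) = 0.3506; e^(−0.524×5.2) = 0.0656
⟨phi⟩ = 0.64 × (0.3506 − 0.0656) / (0.524 × 3.2) = 0.64 × 0.1700 = 0.1088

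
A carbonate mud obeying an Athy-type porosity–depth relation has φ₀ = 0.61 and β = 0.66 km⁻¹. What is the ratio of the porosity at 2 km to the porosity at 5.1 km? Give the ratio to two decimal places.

φ(Z₁)/φ(Z₂) = e^(−β·Z₁)/e^(−β·Z₂) = e^{β(Z₂−Z₁)}
= exp(0.66 × 3.1) = exp(2.046) = 7.7369

7.74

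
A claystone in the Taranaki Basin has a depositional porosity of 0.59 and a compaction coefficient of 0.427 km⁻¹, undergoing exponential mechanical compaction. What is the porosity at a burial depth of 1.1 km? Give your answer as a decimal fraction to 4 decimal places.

0.3689

n = n₀·exp(−β·z) = 0.59 × exp(−0.427 × 1.1) = 0.59 × exp(−0.4697)
  = 0.59 × 0.6252 = 0.3689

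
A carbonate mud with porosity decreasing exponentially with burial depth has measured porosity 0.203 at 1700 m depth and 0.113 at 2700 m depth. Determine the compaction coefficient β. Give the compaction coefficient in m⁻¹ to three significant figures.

0.000586 m⁻¹

Working in km (1 km = 1000 m; β in km⁻¹ = β in m⁻¹ × 1000):
Athy: phi(z) = phi₀ e^(−βz) ⇒ phi₁/phi₂ = e^{β(z₂−z₁)} ⇒ β = ln(phi₁/phi₂)/(z₂−z₁)
β = ln(0.203/0.113) / (2.7 − 1.7) = ln(1.796) / 1 = 0.5858 / 1 = 0.5858 km⁻¹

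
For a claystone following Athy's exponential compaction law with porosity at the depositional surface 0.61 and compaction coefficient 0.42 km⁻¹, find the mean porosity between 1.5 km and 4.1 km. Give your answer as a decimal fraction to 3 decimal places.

0.198

⟨phi⟩ = (1/(Z₂−Z₁)) ∫ phi₀ e^(−βZ) dZ = phi₀·(e^(−β·Z₁) − e^(−β·Z₂)) / (β·(Z₂−Z₁))
e^(−0.42×1.5) = 0.5326; e^(−0.42×4.1) = 0.1787
⟨phi⟩ = 0.61 × (0.5326 − 0.1787) / (0.42 × 2.6) = 0.61 × 0.3241 = 0.1977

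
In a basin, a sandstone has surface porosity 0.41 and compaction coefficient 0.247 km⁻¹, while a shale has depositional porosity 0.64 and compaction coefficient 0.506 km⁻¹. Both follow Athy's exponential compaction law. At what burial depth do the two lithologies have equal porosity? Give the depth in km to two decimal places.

Set phi₀ₐ e^(−cₐz) = phi₀ᵦ e^(−cᵦz) ⇒ ln(phi₀ₐ/phi₀ᵦ) = (cₐ − cᵦ)·z
z = ln(0.41/0.64) / (0.247 − 0.506) = -0.4453 / -0.259 = 1.719 km

1.72 km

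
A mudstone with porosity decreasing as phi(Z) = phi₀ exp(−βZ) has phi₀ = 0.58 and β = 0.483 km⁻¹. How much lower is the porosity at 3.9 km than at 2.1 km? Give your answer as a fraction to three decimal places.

phi(2.1) = 0.58·e^(−0.483×2.1) = 0.2103
phi(3.9) = 0.58·e^(−0.483×3.9) = 0.0882
Δphi = 0.2103 − 0.0882 = 0.1222

0.122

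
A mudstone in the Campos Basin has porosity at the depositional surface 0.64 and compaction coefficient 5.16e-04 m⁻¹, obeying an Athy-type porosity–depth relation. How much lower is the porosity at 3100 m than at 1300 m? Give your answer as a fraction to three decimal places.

Working in km (1 km = 1000 m; c in km⁻¹ = c in m⁻¹ × 1000):
phi(1.3) = 0.64·e^(−0.516×1.3) = 0.3272
phi(3.1) = 0.64·e^(−0.516×3.1) = 0.1293
Δphi = 0.3272 − 0.1293 = 0.1980

0.198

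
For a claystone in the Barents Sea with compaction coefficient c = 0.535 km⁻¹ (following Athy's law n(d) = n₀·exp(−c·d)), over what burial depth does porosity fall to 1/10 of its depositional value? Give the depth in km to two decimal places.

n/n₀ = 1/10 ⇒ exp(−c·d) = 1/10 ⇒ d = ln(10) / c
d = 2.3026 / 0.535 = 4.304 km

4.30 km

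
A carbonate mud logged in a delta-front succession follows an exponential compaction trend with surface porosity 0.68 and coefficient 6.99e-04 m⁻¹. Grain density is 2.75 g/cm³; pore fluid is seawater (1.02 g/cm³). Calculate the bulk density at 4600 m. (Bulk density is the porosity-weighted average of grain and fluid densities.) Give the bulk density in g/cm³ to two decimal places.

2.70 g/cm³

Working in km (1 km = 1000 m; c in km⁻¹ = c in m⁻¹ × 1000):
Porosity at depth: n = 0.68·exp(−0.699×4.6) = 0.68×0.0401 = 0.0273
Bulk density: ρ_b = (1−n)ρ_g + n·ρ_f = 0.9727×2.75 + 0.0273×1.02
       = 2.675 + 0.028 = 2.703 g/cm³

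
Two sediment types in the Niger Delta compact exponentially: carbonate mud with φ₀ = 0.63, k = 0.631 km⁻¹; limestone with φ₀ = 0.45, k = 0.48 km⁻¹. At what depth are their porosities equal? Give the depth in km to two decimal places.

Set φ₀ₐ e^(−kₐZ) = φ₀ᵦ e^(−kᵦZ) ⇒ ln(φ₀ₐ/φ₀ᵦ) = (kₐ − kᵦ)·Z
Z = ln(0.63/0.45) / (0.631 − 0.48) = 0.3365 / 0.151 = 2.228 km

2.23 km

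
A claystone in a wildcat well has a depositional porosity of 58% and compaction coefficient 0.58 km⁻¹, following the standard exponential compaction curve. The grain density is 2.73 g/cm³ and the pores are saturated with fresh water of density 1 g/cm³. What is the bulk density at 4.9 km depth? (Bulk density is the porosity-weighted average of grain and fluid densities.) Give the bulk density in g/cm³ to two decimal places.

2.67 g/cm³

Porosity at depth: n = 0.58·exp(−0.58×4.9) = 0.58×0.0583 = 0.0338
Bulk density: ρ_b = (1−n)ρ_g + n·ρ_f = 0.9662×2.73 + 0.0338×1
       = 2.638 + 0.034 = 2.671 g/cm³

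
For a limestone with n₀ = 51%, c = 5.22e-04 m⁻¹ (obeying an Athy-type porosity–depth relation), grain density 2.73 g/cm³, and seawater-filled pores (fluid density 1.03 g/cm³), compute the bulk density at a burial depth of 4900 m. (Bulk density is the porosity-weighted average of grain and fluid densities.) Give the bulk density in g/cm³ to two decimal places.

Working in km (1 km = 1000 m; c in km⁻¹ = c in m⁻¹ × 1000):
Porosity at depth: n = 0.51·exp(−0.522×4.9) = 0.51×0.0775 = 0.0395
Bulk density: ρ_b = (1−n)ρ_g + n·ρ_f = 0.9605×2.73 + 0.0395×1.03
       = 2.622 + 0.041 = 2.663 g/cm³

2.66 g/cm³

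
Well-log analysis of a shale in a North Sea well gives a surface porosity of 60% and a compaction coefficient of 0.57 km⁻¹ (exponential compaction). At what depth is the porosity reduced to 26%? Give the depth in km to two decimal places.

Invert Athy's law: z = ln(φ₀/φ) / β
z = ln(0.6/0.26) / 0.57 = ln(2.308) / 0.57 = 0.8362 / 0.57 = 1.467 km

1.47 km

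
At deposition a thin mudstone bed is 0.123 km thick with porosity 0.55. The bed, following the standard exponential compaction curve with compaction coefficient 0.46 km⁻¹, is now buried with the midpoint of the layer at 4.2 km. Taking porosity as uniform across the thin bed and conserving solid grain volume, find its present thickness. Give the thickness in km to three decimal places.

0.060 km

Porosity at 4.2 km: phi = 0.55·exp(−0.46×4.2) = 0.0797
Solid-volume conservation: h(1−phi) = h₀(1−phi₀) ⇒ h = h₀·(1−phi₀)/(1−phi)
h = 0.123 × (1 − 0.55)/(1 − 0.0797) = 0.123 × 0.4890 = 0.0601 km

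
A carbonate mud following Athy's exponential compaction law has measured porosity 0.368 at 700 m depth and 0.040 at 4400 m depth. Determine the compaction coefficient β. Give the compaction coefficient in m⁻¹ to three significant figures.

Working in km (1 km = 1000 m; β in km⁻¹ = β in m⁻¹ × 1000):
Athy: φ(Z) = φ₀ e^(−βZ) ⇒ φ₁/φ₂ = e^{β(Z₂−Z₁)} ⇒ β = ln(φ₁/φ₂)/(Z₂−Z₁)
β = ln(0.368/0.04) / (4.4 − 0.7) = ln(9.2) / 3.7 = 2.2192 / 3.7 = 0.5998 km⁻¹

0.000600 m⁻¹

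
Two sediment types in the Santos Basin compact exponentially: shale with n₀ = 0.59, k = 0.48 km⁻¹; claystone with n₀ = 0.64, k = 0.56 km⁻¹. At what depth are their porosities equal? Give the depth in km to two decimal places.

Set n₀ₐ e^(−kₐd) = n₀ᵦ e^(−kᵦd) ⇒ ln(n₀ₐ/n₀ᵦ) = (kₐ − kᵦ)·d
d = ln(0.59/0.64) / (0.48 − 0.56) = -0.0813 / -0.08 = 1.017 km

1.02 km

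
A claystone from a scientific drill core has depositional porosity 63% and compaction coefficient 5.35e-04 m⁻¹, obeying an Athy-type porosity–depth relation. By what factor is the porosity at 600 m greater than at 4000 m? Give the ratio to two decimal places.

Working in km (1 km = 1000 m; k in km⁻¹ = k in m⁻¹ × 1000):
phi(Z₁)/phi(Z₂) = e^(−k·Z₁)/e^(−k·Z₂) = e^{k(Z₂−Z₁)}
= exp(0.535 × 3.4) = exp(1.819) = 6.1657

6.17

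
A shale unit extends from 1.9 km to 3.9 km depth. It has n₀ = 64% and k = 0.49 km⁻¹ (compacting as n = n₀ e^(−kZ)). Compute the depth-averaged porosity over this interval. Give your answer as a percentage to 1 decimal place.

16.1%

⟨n⟩ = (1/(Z₂−Z₁)) ∫ n₀ e^(−kZ) dZ = n₀·(e^(−k·Z₁) − e^(−k·Z₂)) / (k·(Z₂−Z₁))
e^(−0.49×1.9) = 0.3942; e^(−0.49×3.9) = 0.1479
⟨n⟩ = 0.64 × (0.3942 − 0.1479) / (0.49 × 2) = 0.64 × 0.2513 = 0.1608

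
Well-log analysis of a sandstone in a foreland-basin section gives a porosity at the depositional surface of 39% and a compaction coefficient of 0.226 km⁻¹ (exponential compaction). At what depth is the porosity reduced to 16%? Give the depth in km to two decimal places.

Invert Athy's law: Z = ln(phi₀/phi) / β
Z = ln(0.39/0.16) / 0.226 = ln(2.438) / 0.226 = 0.8910 / 0.226 = 3.942 km

3.94 km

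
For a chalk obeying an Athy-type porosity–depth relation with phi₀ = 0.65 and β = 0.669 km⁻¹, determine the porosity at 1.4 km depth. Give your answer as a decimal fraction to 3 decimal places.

phi = phi₀·exp(−β·Z) = 0.65 × exp(−0.669 × 1.4) = 0.65 × exp(−0.9366)
  = 0.65 × 0.3920 = 0.2548

0.255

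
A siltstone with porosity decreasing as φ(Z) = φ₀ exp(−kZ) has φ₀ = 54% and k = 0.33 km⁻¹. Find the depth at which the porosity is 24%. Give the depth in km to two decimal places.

2.46 km

Invert Athy's law: Z = ln(φ₀/φ) / k
Z = ln(0.54/0.24) / 0.33 = ln(2.25) / 0.33 = 0.8109 / 0.33 = 2.457 km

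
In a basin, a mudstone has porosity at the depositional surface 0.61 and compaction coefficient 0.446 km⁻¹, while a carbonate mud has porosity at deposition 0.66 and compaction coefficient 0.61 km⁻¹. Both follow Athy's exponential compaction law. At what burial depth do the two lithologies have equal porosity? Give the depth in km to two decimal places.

Set φ₀ₐ e^(−βₐz) = φ₀ᵦ e^(−βᵦz) ⇒ ln(φ₀ₐ/φ₀ᵦ) = (βₐ − βᵦ)·z
z = ln(0.61/0.66) / (0.446 − 0.61) = -0.0788 / -0.164 = 0.480 km

0.48 km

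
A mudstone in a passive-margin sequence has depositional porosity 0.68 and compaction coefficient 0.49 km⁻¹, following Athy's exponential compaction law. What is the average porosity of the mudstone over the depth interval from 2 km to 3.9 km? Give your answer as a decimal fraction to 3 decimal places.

0.166

⟨phi⟩ = (1/(d₂−d₁)) ∫ phi₀ e^(−kd) dd = phi₀·(e^(−k·d₁) − e^(−k·d₂)) / (k·(d₂−d₁))
e^(−0.49×2) = 0.3753; e^(−0.49×3.9) = 0.1479
⟨phi⟩ = 0.68 × (0.3753 − 0.1479) / (0.49 × 1.9) = 0.68 × 0.2442 = 0.1661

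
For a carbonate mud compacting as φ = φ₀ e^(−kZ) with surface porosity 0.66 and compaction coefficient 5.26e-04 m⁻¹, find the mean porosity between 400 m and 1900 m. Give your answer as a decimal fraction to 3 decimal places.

Working in km (1 km = 1000 m; k in km⁻¹ = k in m⁻¹ × 1000):
⟨φ⟩ = (1/(Z₂−Z₁)) ∫ φ₀ e^(−kZ) dZ = φ₀·(e^(−k·Z₁) − e^(−k·Z₂)) / (k·(Z₂−Z₁))
e^(−0.526×0.4) = 0.8103; e^(−0.526×1.9) = 0.3681
⟨φ⟩ = 0.66 × (0.8103 − 0.3681) / (0.526 × 1.5) = 0.66 × 0.5604 = 0.3699

0.370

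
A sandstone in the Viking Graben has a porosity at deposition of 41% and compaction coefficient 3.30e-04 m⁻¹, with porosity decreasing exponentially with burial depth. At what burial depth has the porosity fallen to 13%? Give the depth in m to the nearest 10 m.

3480 m

Working in km (1 km = 1000 m; β in km⁻¹ = β in m⁻¹ × 1000):
Invert Athy's law: d = ln(n₀/n) / β
d = ln(0.41/0.13) / 0.33 = ln(3.154) / 0.33 = 1.1486 / 0.33 = 3.481 km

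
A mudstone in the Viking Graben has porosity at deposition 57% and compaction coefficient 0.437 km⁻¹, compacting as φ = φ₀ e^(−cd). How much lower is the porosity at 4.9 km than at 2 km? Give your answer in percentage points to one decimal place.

φ(2) = 0.57·e^(−0.437×2) = 0.2378
φ(4.9) = 0.57·e^(−0.437×4.9) = 0.0670
Δφ = 0.2378 − 0.0670 = 0.1709

17.1 percentage points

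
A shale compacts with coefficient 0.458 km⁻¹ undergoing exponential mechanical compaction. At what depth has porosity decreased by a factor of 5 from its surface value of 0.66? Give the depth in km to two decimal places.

3.51 km

phi/phi₀ = 1/5 ⇒ exp(−c·Z) = 1/5 ⇒ Z = ln(5) / c
Z = 1.6094 / 0.458 = 3.514 km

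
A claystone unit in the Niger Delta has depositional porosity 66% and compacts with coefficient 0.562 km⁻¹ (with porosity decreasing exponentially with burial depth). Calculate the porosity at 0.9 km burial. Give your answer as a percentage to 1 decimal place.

phi = phi₀·exp(−β·d) = 0.66 × exp(−0.562 × 0.9) = 0.66 × exp(−0.5058)
  = 0.66 × 0.6030 = 0.3980

39.8%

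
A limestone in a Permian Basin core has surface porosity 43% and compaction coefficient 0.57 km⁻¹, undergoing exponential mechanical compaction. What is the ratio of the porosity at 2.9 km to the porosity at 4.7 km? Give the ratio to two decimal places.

φ(z₁)/φ(z₂) = e^(−c·z₁)/e^(−c·z₂) = e^{c(z₂−z₁)}
= exp(0.57 × 1.8) = exp(1.026) = 2.7899

2.79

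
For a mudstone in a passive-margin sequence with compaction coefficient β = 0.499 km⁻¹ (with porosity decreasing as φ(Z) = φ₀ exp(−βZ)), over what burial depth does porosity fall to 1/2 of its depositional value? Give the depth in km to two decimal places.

1.39 km

φ/φ₀ = 1/2 ⇒ exp(−β·Z) = 1/2 ⇒ Z = ln(2) / β
Z = 0.6931 / 0.499 = 1.389 km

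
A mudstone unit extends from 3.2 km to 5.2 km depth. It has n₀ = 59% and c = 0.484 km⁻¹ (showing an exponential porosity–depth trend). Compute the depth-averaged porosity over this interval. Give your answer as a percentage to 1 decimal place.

⟨n⟩ = (1/(z₂−z₁)) ∫ n₀ e^(−cz) dz = n₀·(e^(−c·z₁) − e^(−c·z₂)) / (c·(z₂−z₁))
e^(−0.484×3.2) = 0.2125; e^(−0.484×5.2) = 0.0807
⟨n⟩ = 0.59 × (0.2125 − 0.0807) / (0.484 × 2) = 0.59 × 0.1361 = 0.0803

8.0%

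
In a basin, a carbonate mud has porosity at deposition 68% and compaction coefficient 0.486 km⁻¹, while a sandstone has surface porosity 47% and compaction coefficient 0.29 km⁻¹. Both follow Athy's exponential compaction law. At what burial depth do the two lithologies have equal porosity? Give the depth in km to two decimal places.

1.88 km

Set phi₀ₐ e^(−βₐd) = phi₀ᵦ e^(−βᵦd) ⇒ ln(phi₀ₐ/phi₀ᵦ) = (βₐ − βᵦ)·d
d = ln(0.68/0.47) / (0.486 − 0.29) = 0.3694 / 0.196 = 1.884 km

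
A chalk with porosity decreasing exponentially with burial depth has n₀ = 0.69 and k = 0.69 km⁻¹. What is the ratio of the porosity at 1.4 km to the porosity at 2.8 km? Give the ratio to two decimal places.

n(z₁)/n(z₂) = e^(−k·z₁)/e^(−k·z₂) = e^{k(z₂−z₁)}
= exp(0.69 × 1.4) = exp(0.966) = 2.6274

2.63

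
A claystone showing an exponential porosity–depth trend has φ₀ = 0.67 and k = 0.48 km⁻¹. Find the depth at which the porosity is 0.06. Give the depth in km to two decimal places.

5.03 km

Invert Athy's law: Z = ln(φ₀/φ) / k
Z = ln(0.67/0.06) / 0.48 = ln(11.17) / 0.48 = 2.4129 / 0.48 = 5.027 km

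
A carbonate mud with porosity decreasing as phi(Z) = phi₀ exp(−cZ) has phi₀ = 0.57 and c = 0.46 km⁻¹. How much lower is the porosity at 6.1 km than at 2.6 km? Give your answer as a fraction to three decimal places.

0.138

phi(2.6) = 0.57·e^(−0.46×2.6) = 0.1724
phi(6.1) = 0.57·e^(−0.46×6.1) = 0.0345
Δphi = 0.1724 − 0.0345 = 0.1379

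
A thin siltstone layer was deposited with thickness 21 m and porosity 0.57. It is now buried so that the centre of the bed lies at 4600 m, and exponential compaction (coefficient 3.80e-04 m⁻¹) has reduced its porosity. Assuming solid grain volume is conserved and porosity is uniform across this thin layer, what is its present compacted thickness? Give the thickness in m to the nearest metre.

10 m

Working in km (1 km = 1000 m; k in km⁻¹ = k in m⁻¹ × 1000):
Porosity at 4.6 km: phi = 0.57·exp(−0.38×4.6) = 0.0992
Solid-volume conservation: h(1−phi) = h₀(1−phi₀) ⇒ h = h₀·(1−phi₀)/(1−phi)
h = 0.021 × (1 − 0.57)/(1 − 0.0992) = 0.021 × 0.4774 = 0.0100 km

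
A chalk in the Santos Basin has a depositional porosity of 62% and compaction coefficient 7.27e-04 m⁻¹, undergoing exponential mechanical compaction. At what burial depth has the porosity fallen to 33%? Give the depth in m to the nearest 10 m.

Working in km (1 km = 1000 m; k in km⁻¹ = k in m⁻¹ × 1000):
Invert Athy's law: z = ln(phi₀/phi) / k
z = ln(0.62/0.33) / 0.727 = ln(1.879) / 0.727 = 0.6306 / 0.727 = 0.867 km

870 m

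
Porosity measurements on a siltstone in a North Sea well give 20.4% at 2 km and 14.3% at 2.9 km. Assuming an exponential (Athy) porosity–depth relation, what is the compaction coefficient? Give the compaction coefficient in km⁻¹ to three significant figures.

Athy: phi(z) = phi₀ e^(−kz) ⇒ phi₁/phi₂ = e^{k(z₂−z₁)} ⇒ k = ln(phi₁/phi₂)/(z₂−z₁)
k = ln(0.204/0.143) / (2.9 − 2) = ln(1.427) / 0.9 = 0.3553 / 0.9 = 0.3948 km⁻¹

0.395 km⁻¹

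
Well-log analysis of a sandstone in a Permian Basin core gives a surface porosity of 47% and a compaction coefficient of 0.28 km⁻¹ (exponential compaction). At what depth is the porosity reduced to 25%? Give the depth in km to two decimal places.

Invert Athy's law: d = ln(φ₀/φ) / k
d = ln(0.47/0.25) / 0.28 = ln(1.88) / 0.28 = 0.6313 / 0.28 = 2.255 km

2.25 km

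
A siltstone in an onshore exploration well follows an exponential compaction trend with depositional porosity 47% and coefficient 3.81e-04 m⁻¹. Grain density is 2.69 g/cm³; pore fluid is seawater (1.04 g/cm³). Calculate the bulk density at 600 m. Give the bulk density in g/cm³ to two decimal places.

2.07 g/cm³

Working in km (1 km = 1000 m; c in km⁻¹ = c in m⁻¹ × 1000):
Porosity at depth: φ = 0.47·exp(−0.381×0.6) = 0.47×0.7956 = 0.3740
Bulk density: ρ_b = (1−φ)ρ_g + φ·ρ_f = 0.6260×2.69 + 0.3740×1.04
       = 1.684 + 0.389 = 2.073 g/cm³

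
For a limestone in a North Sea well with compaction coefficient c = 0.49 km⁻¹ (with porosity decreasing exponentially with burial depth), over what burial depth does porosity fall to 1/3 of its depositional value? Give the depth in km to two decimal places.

2.24 km

n/n₀ = 1/3 ⇒ exp(−c·z) = 1/3 ⇒ z = ln(3) / c
z = 1.0986 / 0.49 = 2.242 km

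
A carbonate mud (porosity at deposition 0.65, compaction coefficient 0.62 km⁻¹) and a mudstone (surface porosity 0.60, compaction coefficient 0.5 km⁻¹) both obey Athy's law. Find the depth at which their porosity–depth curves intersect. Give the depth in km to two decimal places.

Set phi₀ₐ e^(−kₐd) = phi₀ᵦ e^(−kᵦd) ⇒ ln(phi₀ₐ/phi₀ᵦ) = (kₐ − kᵦ)·d
d = ln(0.65/0.6) / (0.62 − 0.5) = 0.0800 / 0.12 = 0.667 km

0.67 km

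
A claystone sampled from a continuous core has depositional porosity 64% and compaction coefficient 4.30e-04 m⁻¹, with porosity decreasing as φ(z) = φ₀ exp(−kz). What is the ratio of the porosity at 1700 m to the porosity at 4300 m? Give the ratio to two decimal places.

3.06

Working in km (1 km = 1000 m; k in km⁻¹ = k in m⁻¹ × 1000):
φ(z₁)/φ(z₂) = e^(−k·z₁)/e^(−k·z₂) = e^{k(z₂−z₁)}
= exp(0.43 × 2.6) = exp(1.118) = 3.0587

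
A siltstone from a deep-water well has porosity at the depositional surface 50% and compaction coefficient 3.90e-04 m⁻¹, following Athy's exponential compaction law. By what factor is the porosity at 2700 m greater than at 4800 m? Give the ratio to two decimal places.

2.27

Working in km (1 km = 1000 m; β in km⁻¹ = β in m⁻¹ × 1000):
n(Z₁)/n(Z₂) = e^(−β·Z₁)/e^(−β·Z₂) = e^{β(Z₂−Z₁)}
= exp(0.39 × 2.1) = exp(0.819) = 2.2682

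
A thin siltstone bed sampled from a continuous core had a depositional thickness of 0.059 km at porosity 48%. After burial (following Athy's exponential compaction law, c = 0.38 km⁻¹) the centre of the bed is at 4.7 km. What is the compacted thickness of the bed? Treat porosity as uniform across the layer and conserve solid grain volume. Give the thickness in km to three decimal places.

0.033 km

Porosity at 4.7 km: phi = 0.48·exp(−0.38×4.7) = 0.0805
Solid-volume conservation: h(1−phi) = h₀(1−phi₀) ⇒ h = h₀·(1−phi₀)/(1−phi)
h = 0.059 × (1 − 0.48)/(1 − 0.0805) = 0.059 × 0.5655 = 0.0334 km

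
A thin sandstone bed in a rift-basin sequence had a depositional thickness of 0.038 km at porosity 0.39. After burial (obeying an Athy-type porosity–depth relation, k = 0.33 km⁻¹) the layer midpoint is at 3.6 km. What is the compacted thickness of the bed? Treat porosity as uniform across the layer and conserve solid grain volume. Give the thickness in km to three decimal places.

Porosity at 3.6 km: φ = 0.39·exp(−0.33×3.6) = 0.1189
Solid-volume conservation: h(1−φ) = h₀(1−φ₀) ⇒ h = h₀·(1−φ₀)/(1−φ)
h = 0.038 × (1 − 0.39)/(1 − 0.1189) = 0.038 × 0.6923 = 0.0263 km

0.026 km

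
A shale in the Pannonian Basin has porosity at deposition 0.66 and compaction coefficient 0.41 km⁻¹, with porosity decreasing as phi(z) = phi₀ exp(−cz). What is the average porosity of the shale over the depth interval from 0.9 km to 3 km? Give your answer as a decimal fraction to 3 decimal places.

0.306

⟨phi⟩ = (1/(z₂−z₁)) ∫ phi₀ e^(−cz) dz = phi₀·(e^(−c·z₁) − e^(−c·z₂)) / (c·(z₂−z₁))
e^(−0.41×0.9) = 0.6914; e^(−0.41×3) = 0.2923
⟨phi⟩ = 0.66 × (0.6914 − 0.2923) / (0.41 × 2.1) = 0.66 × 0.4636 = 0.3060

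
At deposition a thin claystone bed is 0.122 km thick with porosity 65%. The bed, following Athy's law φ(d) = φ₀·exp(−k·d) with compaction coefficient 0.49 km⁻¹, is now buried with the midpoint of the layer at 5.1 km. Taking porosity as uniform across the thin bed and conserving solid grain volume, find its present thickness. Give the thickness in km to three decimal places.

0.045 km

Porosity at 5.1 km: φ = 0.65·exp(−0.49×5.1) = 0.0534
Solid-volume conservation: h(1−φ) = h₀(1−φ₀) ⇒ h = h₀·(1−φ₀)/(1−φ)
h = 0.122 × (1 − 0.65)/(1 − 0.0534) = 0.122 × 0.3697 = 0.0451 km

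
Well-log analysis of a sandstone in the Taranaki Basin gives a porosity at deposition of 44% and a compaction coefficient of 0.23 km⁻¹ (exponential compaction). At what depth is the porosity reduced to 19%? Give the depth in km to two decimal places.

3.65 km

Invert Athy's law: z = ln(phi₀/phi) / c
z = ln(0.44/0.19) / 0.23 = ln(2.316) / 0.23 = 0.8398 / 0.23 = 3.651 km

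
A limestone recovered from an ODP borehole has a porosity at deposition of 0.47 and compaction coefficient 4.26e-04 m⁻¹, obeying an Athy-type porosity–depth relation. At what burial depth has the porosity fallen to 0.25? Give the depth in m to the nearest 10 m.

Working in km (1 km = 1000 m; c in km⁻¹ = c in m⁻¹ × 1000):
Invert Athy's law: d = ln(n₀/n) / c
d = ln(0.47/0.25) / 0.426 = ln(1.88) / 0.426 = 0.6313 / 0.426 = 1.482 km

1480 m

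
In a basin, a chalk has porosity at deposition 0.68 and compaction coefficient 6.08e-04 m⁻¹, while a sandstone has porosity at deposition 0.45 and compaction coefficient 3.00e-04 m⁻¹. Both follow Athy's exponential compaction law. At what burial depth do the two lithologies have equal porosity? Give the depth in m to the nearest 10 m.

Working in km (1 km = 1000 m; k in km⁻¹ = k in m⁻¹ × 1000):
Set n₀ₐ e^(−kₐZ) = n₀ᵦ e^(−kᵦZ) ⇒ ln(n₀ₐ/n₀ᵦ) = (kₐ − kᵦ)·Z
Z = ln(0.68/0.45) / (0.608 − 0.3) = 0.4128 / 0.308 = 1.340 km

1340 m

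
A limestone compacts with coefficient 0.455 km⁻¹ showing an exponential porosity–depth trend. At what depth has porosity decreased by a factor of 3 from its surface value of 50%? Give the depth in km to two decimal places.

n/n₀ = 1/3 ⇒ exp(−k·d) = 1/3 ⇒ d = ln(3) / k
d = 1.0986 / 0.455 = 2.415 km

2.41 km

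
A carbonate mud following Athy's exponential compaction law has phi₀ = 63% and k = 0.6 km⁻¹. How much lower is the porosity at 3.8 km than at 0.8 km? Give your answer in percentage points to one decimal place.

phi(0.8) = 0.63·e^(−0.6×0.8) = 0.3898
phi(3.8) = 0.63·e^(−0.6×3.8) = 0.0644
Δphi = 0.3898 − 0.0644 = 0.3254

32.5 percentage points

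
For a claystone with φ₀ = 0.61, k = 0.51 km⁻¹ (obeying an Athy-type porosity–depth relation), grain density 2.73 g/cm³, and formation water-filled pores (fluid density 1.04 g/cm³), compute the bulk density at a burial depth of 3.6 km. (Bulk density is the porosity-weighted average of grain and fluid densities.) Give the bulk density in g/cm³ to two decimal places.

2.57 g/cm³

Porosity at depth: φ = 0.61·exp(−0.51×3.6) = 0.61×0.1595 = 0.0973
Bulk density: ρ_b = (1−φ)ρ_g + φ·ρ_f = 0.9027×2.73 + 0.0973×1.04
       = 2.464 + 0.101 = 2.566 g/cm³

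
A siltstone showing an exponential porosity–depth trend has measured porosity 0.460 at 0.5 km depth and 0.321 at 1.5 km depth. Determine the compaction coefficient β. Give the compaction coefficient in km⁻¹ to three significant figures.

0.360 km⁻¹

Athy: n(z) = n₀ e^(−βz) ⇒ n₁/n₂ = e^{β(z₂−z₁)} ⇒ β = ln(n₁/n₂)/(z₂−z₁)
β = ln(0.46/0.321) / (1.5 − 0.5) = ln(1.433) / 1 = 0.3598 / 1 = 0.3598 km⁻¹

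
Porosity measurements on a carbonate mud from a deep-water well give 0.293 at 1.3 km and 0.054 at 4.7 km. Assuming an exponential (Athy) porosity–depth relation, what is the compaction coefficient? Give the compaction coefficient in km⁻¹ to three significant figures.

Athy: φ(z) = φ₀ e^(−cz) ⇒ φ₁/φ₂ = e^{c(z₂−z₁)} ⇒ c = ln(φ₁/φ₂)/(z₂−z₁)
c = ln(0.293/0.054) / (4.7 − 1.3) = ln(5.426) / 3.4 = 1.6912 / 3.4 = 0.4974 km⁻¹

0.497 km⁻¹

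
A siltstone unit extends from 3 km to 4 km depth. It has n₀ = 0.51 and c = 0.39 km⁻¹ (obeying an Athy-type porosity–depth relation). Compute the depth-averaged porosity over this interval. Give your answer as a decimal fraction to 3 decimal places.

⟨n⟩ = (1/(Z₂−Z₁)) ∫ n₀ e^(−cZ) dZ = n₀·(e^(−c·Z₁) − e^(−c·Z₂)) / (c·(Z₂−Z₁))
e^(−0.39×3) = 0.3104; e^(−0.39×4) = 0.2101
⟨n⟩ = 0.51 × (0.3104 − 0.2101) / (0.39 × 1) = 0.51 × 0.2570 = 0.1311

0.131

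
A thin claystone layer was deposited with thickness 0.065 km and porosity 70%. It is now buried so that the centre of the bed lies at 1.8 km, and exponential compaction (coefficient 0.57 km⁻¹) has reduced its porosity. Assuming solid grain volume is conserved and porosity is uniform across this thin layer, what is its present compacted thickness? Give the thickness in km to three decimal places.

0.026 km

Porosity at 1.8 km: phi = 0.7·exp(−0.57×1.8) = 0.2509
Solid-volume conservation: h(1−phi) = h₀(1−phi₀) ⇒ h = h₀·(1−phi₀)/(1−phi)
h = 0.065 × (1 − 0.7)/(1 − 0.2509) = 0.065 × 0.4005 = 0.0260 km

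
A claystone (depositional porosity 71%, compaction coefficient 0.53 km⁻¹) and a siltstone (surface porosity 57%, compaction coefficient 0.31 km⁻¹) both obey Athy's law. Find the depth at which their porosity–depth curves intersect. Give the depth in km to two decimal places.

Set φ₀ₐ e^(−βₐd) = φ₀ᵦ e^(−βᵦd) ⇒ ln(φ₀ₐ/φ₀ᵦ) = (βₐ − βᵦ)·d
d = ln(0.71/0.57) / (0.53 − 0.31) = 0.2196 / 0.22 = 0.998 km

1.00 km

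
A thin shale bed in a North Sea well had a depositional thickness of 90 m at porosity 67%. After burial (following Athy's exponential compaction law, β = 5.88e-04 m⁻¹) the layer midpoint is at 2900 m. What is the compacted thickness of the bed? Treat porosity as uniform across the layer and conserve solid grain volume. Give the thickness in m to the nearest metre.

34 m

Working in km (1 km = 1000 m; β in km⁻¹ = β in m⁻¹ × 1000):
Porosity at 2.9 km: n = 0.67·exp(−0.588×2.9) = 0.1218
Solid-volume conservation: h(1−n) = h₀(1−n₀) ⇒ h = h₀·(1−n₀)/(1−n)
h = 0.09 × (1 − 0.67)/(1 − 0.1218) = 0.09 × 0.3758 = 0.0338 km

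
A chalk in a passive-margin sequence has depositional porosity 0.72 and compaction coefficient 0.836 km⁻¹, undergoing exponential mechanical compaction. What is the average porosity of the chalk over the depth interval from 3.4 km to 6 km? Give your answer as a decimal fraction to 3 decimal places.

0.017

⟨phi⟩ = (1/(d₂−d₁)) ∫ phi₀ e^(−βd) dd = phi₀·(e^(−β·d₁) − e^(−β·d₂)) / (β·(d₂−d₁))
e^(−0.836×3.4) = 0.0583; e^(−0.836×6) = 0.0066
⟨phi⟩ = 0.72 × (0.0583 − 0.0066) / (0.836 × 2.6) = 0.72 × 0.0238 = 0.0171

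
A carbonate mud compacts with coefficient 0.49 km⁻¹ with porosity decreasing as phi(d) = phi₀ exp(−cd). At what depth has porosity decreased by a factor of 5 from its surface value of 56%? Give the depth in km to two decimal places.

3.28 km

phi/phi₀ = 1/5 ⇒ exp(−c·d) = 1/5 ⇒ d = ln(5) / c
d = 1.6094 / 0.49 = 3.285 km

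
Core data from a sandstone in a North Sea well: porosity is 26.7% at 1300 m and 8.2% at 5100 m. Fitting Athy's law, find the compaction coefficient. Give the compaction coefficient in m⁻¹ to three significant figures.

0.000311 m⁻¹

Working in km (1 km = 1000 m; k in km⁻¹ = k in m⁻¹ × 1000):
Athy: n(d) = n₀ e^(−kd) ⇒ n₁/n₂ = e^{k(d₂−d₁)} ⇒ k = ln(n₁/n₂)/(d₂−d₁)
k = ln(0.267/0.082) / (5.1 − 1.3) = ln(3.256) / 3.8 = 1.1805 / 3.8 = 0.3107 km⁻¹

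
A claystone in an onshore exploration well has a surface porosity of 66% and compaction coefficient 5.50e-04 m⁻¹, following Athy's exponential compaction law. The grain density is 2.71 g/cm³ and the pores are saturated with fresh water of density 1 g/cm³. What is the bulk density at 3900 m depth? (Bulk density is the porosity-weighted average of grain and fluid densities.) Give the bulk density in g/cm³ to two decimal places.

Working in km (1 km = 1000 m; k in km⁻¹ = k in m⁻¹ × 1000):
Porosity at depth: n = 0.66·exp(−0.55×3.9) = 0.66×0.1171 = 0.0773
Bulk density: ρ_b = (1−n)ρ_g + n·ρ_f = 0.9227×2.71 + 0.0773×1
       = 2.501 + 0.077 = 2.578 g/cm³

2.58 g/cm³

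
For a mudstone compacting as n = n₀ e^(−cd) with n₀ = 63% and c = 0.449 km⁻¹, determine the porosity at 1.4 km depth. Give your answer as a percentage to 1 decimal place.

33.6%

n = n₀·exp(−c·d) = 0.63 × exp(−0.449 × 1.4) = 0.63 × exp(−0.6286)
  = 0.63 × 0.5333 = 0.3360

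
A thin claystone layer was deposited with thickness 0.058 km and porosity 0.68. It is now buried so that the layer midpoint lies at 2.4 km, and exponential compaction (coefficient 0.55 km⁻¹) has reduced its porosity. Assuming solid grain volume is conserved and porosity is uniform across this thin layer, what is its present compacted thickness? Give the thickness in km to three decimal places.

0.023 km

Porosity at 2.4 km: φ = 0.68·exp(−0.55×2.4) = 0.1817
Solid-volume conservation: h(1−φ) = h₀(1−φ₀) ⇒ h = h₀·(1−φ₀)/(1−φ)
h = 0.058 × (1 − 0.68)/(1 − 0.1817) = 0.058 × 0.3910 = 0.0227 km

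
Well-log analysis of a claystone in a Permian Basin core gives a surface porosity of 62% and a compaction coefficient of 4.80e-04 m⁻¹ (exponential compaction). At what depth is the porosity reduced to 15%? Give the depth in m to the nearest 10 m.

Working in km (1 km = 1000 m; c in km⁻¹ = c in m⁻¹ × 1000):
Invert Athy's law: Z = ln(n₀/n) / c
Z = ln(0.62/0.15) / 0.48 = ln(4.133) / 0.48 = 1.4191 / 0.48 = 2.956 km

2960 m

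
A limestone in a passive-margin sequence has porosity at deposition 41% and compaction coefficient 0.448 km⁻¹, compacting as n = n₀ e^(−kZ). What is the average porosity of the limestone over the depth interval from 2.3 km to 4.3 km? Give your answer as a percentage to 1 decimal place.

9.7%

⟨n⟩ = (1/(Z₂−Z₁)) ∫ n₀ e^(−kZ) dZ = n₀·(e^(−k·Z₁) − e^(−k·Z₂)) / (k·(Z₂−Z₁))
e^(−0.448×2.3) = 0.3569; e^(−0.448×4.3) = 0.1457
⟨n⟩ = 0.41 × (0.3569 − 0.1457) / (0.448 × 2) = 0.41 × 0.2357 = 0.0966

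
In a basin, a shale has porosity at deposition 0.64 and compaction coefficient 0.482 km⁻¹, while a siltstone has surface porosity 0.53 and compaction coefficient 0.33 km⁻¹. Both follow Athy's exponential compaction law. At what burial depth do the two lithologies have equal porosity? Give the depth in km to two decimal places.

Set phi₀ₐ e^(−kₐz) = phi₀ᵦ e^(−kᵦz) ⇒ ln(phi₀ₐ/phi₀ᵦ) = (kₐ − kᵦ)·z
z = ln(0.64/0.53) / (0.482 − 0.33) = 0.1886 / 0.152 = 1.241 km

1.24 km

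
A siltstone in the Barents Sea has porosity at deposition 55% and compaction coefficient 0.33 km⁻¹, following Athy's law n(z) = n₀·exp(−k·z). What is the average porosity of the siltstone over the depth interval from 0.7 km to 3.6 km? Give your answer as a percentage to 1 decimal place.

⟨n⟩ = (1/(z₂−z₁)) ∫ n₀ e^(−kz) dz = n₀·(e^(−k·z₁) − e^(−k·z₂)) / (k·(z₂−z₁))
e^(−0.33×0.7) = 0.7937; e^(−0.33×3.6) = 0.3048
⟨n⟩ = 0.55 × (0.7937 − 0.3048) / (0.33 × 2.9) = 0.55 × 0.5109 = 0.2810

28.1%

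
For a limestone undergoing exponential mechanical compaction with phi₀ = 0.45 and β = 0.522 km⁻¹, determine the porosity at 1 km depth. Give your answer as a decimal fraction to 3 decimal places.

0.267

phi = phi₀·exp(−β·z) = 0.45 × exp(−0.522 × 1) = 0.45 × exp(−0.522)
  = 0.45 × 0.5933 = 0.2670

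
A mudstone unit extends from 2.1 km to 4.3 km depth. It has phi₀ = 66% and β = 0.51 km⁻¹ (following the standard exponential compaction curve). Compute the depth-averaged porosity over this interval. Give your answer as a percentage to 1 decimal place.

⟨phi⟩ = (1/(Z₂−Z₁)) ∫ phi₀ e^(−βZ) dZ = phi₀·(e^(−β·Z₁) − e^(−β·Z₂)) / (β·(Z₂−Z₁))
e^(−0.51×2.1) = 0.3427; e^(−0.51×4.3) = 0.1116
⟨phi⟩ = 0.66 × (0.3427 − 0.1116) / (0.51 × 2.2) = 0.66 × 0.2060 = 0.1359

13.6%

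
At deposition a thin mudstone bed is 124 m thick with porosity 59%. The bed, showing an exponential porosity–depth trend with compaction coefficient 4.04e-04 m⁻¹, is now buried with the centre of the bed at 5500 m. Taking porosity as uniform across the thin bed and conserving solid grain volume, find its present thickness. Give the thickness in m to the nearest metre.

54 m

Working in km (1 km = 1000 m; β in km⁻¹ = β in m⁻¹ × 1000):
Porosity at 5.5 km: φ = 0.59·exp(−0.404×5.5) = 0.0640
Solid-volume conservation: h(1−φ) = h₀(1−φ₀) ⇒ h = h₀·(1−φ₀)/(1−φ)
h = 0.124 × (1 − 0.59)/(1 − 0.0640) = 0.124 × 0.4380 = 0.0543 km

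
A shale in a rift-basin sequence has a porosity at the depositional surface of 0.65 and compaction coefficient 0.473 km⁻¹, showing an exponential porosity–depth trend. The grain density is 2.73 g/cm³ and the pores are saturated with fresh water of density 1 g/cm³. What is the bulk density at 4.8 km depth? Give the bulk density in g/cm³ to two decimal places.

2.61 g/cm³

Porosity at depth: phi = 0.65·exp(−0.473×4.8) = 0.65×0.1033 = 0.0671
Bulk density: ρ_b = (1−phi)ρ_g + phi·ρ_f = 0.9329×2.73 + 0.0671×1
       = 2.547 + 0.067 = 2.614 g/cm³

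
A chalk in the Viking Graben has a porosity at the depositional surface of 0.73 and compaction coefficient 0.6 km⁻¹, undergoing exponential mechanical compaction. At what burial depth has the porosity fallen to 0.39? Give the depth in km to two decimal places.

1.04 km

Invert Athy's law: d = ln(n₀/n) / k
d = ln(0.73/0.39) / 0.6 = ln(1.872) / 0.6 = 0.6269 / 0.6 = 1.045 km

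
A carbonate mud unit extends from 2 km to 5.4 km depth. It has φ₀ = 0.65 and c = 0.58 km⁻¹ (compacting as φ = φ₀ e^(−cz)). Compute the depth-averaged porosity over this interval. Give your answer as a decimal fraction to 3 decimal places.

⟨φ⟩ = (1/(z₂−z₁)) ∫ φ₀ e^(−cz) dz = φ₀·(e^(−c·z₁) − e^(−c·z₂)) / (c·(z₂−z₁))
e^(−0.58×2) = 0.3135; e^(−0.58×5.4) = 0.0436
⟨φ⟩ = 0.65 × (0.3135 − 0.0436) / (0.58 × 3.4) = 0.65 × 0.1368 = 0.0889

0.089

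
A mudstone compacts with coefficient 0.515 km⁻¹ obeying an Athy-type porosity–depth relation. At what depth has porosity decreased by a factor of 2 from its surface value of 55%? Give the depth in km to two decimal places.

phi/phi₀ = 1/2 ⇒ exp(−k·d) = 1/2 ⇒ d = ln(2) / k
d = 0.6931 / 0.515 = 1.346 km

1.35 km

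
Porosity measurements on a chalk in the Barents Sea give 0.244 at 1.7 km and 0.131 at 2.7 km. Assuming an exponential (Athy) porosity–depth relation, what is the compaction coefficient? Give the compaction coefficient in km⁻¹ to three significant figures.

0.622 km⁻¹

Athy: n(Z) = n₀ e^(−kZ) ⇒ n₁/n₂ = e^{k(Z₂−Z₁)} ⇒ k = ln(n₁/n₂)/(Z₂−Z₁)
k = ln(0.244/0.131) / (2.7 − 1.7) = ln(1.863) / 1 = 0.6220 / 1 = 0.622 km⁻¹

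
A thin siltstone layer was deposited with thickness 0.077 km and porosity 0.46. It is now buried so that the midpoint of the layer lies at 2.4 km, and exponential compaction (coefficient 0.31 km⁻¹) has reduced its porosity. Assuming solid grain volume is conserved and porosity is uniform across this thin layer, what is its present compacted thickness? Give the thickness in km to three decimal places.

0.053 km

Porosity at 2.4 km: n = 0.46·exp(−0.31×2.4) = 0.2186
Solid-volume conservation: h(1−n) = h₀(1−n₀) ⇒ h = h₀·(1−n₀)/(1−n)
h = 0.077 × (1 − 0.46)/(1 − 0.2186) = 0.077 × 0.6911 = 0.0532 km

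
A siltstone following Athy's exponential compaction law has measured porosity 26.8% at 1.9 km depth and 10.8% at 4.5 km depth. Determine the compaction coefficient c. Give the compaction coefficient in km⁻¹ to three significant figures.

Athy: n(z) = n₀ e^(−cz) ⇒ n₁/n₂ = e^{c(z₂−z₁)} ⇒ c = ln(n₁/n₂)/(z₂−z₁)
c = ln(0.268/0.108) / (4.5 − 1.9) = ln(2.481) / 2.6 = 0.9089 / 2.6 = 0.3496 km⁻¹

0.350 km⁻¹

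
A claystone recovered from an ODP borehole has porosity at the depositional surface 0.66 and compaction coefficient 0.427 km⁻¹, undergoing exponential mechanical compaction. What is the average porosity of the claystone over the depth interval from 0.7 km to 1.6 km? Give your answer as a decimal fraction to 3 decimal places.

⟨φ⟩ = (1/(d₂−d₁)) ∫ φ₀ e^(−kd) dd = φ₀·(e^(−k·d₁) − e^(−k·d₂)) / (k·(d₂−d₁))
e^(−0.427×0.7) = 0.7416; e^(−0.427×1.6) = 0.5050
⟨φ⟩ = 0.66 × (0.7416 − 0.5050) / (0.427 × 0.9) = 0.66 × 0.6158 = 0.4064

0.406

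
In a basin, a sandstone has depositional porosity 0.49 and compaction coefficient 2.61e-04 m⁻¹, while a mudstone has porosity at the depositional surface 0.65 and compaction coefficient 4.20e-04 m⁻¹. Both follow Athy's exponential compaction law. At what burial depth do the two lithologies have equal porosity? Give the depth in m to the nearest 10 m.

1780 m

Working in km (1 km = 1000 m; β in km⁻¹ = β in m⁻¹ × 1000):
Set φ₀ₐ e^(−βₐz) = φ₀ᵦ e^(−βᵦz) ⇒ ln(φ₀ₐ/φ₀ᵦ) = (βₐ − βᵦ)·z
z = ln(0.49/0.65) / (0.261 − 0.42) = -0.2826 / -0.159 = 1.777 km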